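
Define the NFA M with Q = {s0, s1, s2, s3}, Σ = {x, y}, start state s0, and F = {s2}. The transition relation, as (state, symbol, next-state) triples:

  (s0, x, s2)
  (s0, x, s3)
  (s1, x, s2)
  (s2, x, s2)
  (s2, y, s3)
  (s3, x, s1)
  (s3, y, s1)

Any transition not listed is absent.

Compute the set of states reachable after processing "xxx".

{s2}

Start in {s0}.
Read 'x': s0→{s2, s3}; now {s2, s3}.
Read 'x': s2→{s2}, s3→{s1}; now {s1, s2}.
Read 'x': s1→{s2}, s2→{s2}; now {s2}.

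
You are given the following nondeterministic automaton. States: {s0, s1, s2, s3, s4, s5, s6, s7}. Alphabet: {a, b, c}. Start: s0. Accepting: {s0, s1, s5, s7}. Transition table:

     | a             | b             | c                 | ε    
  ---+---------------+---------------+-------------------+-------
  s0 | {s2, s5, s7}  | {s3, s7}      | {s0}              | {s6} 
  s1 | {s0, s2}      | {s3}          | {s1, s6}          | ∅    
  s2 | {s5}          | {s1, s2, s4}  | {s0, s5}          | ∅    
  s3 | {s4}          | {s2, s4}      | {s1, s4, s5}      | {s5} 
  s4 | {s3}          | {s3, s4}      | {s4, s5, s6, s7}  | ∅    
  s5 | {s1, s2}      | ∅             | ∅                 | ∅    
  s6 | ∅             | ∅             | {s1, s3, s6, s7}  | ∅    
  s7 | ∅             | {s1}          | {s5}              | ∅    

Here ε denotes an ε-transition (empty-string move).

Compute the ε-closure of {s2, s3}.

Begin with {s2, s3}.
ε-move s3 → s5; add s5.

{s2, s3, s5}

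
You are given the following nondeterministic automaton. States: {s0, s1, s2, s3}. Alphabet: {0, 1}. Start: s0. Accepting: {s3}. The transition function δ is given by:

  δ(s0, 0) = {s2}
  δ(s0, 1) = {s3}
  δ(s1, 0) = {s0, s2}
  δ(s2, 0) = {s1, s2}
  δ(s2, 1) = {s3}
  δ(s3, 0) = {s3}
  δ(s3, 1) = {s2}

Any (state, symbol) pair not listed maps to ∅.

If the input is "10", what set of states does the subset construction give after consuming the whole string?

Start in {s0}.
Read '1': {s0} → {s3}.
Read '0': {s3} → {s3}.

{s3}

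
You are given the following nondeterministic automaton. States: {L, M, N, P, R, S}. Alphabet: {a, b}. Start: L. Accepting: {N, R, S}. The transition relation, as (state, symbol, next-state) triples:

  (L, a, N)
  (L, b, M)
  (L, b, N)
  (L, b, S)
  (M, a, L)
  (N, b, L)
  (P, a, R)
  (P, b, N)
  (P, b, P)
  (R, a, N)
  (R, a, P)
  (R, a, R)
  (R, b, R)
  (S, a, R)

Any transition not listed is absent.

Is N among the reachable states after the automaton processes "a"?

Yes

Start in {L}.
Read 'a': {L} → {N}.
State N is in {N}.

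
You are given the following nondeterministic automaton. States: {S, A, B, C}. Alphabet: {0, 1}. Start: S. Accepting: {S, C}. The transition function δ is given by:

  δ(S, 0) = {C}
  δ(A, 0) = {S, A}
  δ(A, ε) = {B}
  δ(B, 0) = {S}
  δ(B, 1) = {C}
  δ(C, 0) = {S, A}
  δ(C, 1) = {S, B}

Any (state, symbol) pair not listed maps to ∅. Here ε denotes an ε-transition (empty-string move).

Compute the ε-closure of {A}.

{A, B}

Begin with {A}.
ε-move A → B; add B.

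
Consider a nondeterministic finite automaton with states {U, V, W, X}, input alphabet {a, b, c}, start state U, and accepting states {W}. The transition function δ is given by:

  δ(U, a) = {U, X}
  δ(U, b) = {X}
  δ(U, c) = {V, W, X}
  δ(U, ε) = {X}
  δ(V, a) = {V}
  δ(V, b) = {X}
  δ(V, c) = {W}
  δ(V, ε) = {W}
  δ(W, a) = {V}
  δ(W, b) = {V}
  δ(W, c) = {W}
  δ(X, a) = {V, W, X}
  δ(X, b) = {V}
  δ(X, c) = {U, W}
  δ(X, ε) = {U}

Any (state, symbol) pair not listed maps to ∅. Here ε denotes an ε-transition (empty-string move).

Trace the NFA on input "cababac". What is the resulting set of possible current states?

{U, V, W, X}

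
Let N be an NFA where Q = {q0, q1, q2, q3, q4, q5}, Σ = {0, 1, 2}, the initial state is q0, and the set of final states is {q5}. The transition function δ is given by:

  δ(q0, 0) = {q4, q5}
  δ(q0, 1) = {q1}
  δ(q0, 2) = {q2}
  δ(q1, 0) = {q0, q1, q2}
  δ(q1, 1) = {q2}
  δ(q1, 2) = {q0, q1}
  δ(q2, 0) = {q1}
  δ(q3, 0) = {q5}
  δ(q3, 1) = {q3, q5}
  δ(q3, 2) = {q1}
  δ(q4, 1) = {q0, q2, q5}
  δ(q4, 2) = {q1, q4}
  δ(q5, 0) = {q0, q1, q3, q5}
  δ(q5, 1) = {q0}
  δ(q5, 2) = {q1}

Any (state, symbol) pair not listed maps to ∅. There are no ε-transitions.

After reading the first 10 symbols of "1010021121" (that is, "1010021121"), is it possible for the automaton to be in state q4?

No

Start in {q0}.
Read '1': q0→{q1}; now {q1}.
Read '0': q1→{q0, q1, q2}; now {q0, q1, q2}.
Read '1': q0→{q1}, q1→{q2}, q2→∅; now {q1, q2}.
Read '0': q1→{q0, q1, q2}, q2→{q1}; now {q0, q1, q2}.
Read '0': q0→{q4, q5}, q1→{q0, q1, q2}, q2→{q1}; now {q0, q1, q2, q4, q5}.
Read '2': q0→{q2}, q1→{q0, q1}, q2→∅, q4→{q1, q4}, q5→{q1}; now {q0, q1, q2, q4}.
Read '1': q0→{q1}, q1→{q2}, q2→∅, q4→{q0, q2, q5}; now {q0, q1, q2, q5}.
Read '1': q0→{q1}, q1→{q2}, q2→∅, q5→{q0}; now {q0, q1, q2}.
Read '2': q0→{q2}, q1→{q0, q1}, q2→∅; now {q0, q1, q2}.
Read '1': q0→{q1}, q1→{q2}, q2→∅; now {q1, q2}.
State q4 is not in {q1, q2}.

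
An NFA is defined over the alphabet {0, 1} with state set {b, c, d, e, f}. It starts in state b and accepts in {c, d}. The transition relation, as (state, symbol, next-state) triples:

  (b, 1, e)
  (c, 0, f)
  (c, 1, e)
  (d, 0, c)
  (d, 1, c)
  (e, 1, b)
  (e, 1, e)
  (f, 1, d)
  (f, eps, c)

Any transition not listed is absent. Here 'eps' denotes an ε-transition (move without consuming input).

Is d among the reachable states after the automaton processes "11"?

No

Start in {b}.
Read '1': b→{e}; now {e}.
Read '1': e→{b, e}; now {b, e}.
State d is not in {b, e}.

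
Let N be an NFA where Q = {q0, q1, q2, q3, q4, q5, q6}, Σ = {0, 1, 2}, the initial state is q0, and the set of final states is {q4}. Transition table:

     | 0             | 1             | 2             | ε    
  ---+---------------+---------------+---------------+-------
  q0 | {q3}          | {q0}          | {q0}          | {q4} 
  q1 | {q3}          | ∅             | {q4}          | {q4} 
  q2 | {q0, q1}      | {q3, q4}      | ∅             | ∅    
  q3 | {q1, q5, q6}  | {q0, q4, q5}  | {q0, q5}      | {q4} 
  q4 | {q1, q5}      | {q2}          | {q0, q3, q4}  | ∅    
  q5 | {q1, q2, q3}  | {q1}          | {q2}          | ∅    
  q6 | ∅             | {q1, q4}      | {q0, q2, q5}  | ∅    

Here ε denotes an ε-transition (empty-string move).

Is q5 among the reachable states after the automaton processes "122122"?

Yes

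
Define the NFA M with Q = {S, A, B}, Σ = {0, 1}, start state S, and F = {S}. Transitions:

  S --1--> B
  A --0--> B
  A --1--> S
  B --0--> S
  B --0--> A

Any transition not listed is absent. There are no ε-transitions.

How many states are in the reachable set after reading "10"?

2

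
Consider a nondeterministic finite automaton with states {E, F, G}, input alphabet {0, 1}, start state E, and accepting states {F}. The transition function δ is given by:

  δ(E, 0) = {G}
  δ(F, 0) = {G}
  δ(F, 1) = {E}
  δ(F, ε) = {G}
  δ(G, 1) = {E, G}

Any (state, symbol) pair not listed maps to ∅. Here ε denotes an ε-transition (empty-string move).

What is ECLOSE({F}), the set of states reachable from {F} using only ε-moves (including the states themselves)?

{F, G}

Begin with {F}.
ε-move F → G; add G.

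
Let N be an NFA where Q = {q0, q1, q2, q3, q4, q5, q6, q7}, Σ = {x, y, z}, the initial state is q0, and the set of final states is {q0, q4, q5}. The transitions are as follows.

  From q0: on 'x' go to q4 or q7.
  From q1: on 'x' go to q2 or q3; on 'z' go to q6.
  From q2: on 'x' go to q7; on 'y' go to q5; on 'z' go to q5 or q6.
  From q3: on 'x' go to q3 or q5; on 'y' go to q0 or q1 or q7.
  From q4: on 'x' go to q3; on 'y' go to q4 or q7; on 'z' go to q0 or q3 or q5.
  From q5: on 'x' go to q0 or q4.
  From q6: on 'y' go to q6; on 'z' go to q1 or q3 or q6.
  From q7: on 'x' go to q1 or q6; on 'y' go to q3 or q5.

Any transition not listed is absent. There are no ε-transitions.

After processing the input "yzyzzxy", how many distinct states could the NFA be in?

Start in {q0}.
Read 'y': {q0} → ∅.
The set is empty and remains empty for the remaining 6 symbols.
That set has 0 states.

0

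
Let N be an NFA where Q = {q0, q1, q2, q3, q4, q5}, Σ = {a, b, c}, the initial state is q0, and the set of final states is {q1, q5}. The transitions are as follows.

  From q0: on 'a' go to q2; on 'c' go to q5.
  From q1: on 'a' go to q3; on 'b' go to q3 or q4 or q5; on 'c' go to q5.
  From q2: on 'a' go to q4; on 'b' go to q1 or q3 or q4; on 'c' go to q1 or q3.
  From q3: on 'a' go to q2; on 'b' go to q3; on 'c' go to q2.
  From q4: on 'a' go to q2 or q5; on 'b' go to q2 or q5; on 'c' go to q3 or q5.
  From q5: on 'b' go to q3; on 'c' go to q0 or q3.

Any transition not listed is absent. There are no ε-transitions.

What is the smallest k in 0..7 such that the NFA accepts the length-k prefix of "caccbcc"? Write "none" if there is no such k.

1

Start in {q0}.
Read 'c': q0→{q5}; now {q5}.
None of the earlier sets intersect F, but {q5} does.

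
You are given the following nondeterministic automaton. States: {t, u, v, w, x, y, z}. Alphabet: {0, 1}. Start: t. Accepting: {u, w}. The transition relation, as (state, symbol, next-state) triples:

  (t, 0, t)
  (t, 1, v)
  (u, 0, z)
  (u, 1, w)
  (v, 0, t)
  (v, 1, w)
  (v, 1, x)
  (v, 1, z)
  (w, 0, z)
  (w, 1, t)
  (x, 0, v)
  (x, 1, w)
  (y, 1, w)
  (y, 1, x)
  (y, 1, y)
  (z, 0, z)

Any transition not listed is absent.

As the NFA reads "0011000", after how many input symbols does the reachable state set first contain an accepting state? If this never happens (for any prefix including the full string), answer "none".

4

Start in {t}.
Read '0': t→{t}; now {t}.
Read '0': t→{t}; now {t}.
Read '1': t→{v}; now {v}.
Read '1': v→{w, x, z}; now {w, x, z}.
None of the earlier sets intersect F, but {w, x, z} does.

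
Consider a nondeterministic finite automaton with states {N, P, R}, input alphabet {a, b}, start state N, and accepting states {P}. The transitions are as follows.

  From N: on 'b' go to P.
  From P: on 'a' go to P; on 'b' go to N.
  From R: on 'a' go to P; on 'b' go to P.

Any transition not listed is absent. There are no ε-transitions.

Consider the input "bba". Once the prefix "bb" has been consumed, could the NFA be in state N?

Start in {N}.
Read 'b': {N} → {P}.
Read 'b': {P} → {N}.
State N is in {N}.

Yes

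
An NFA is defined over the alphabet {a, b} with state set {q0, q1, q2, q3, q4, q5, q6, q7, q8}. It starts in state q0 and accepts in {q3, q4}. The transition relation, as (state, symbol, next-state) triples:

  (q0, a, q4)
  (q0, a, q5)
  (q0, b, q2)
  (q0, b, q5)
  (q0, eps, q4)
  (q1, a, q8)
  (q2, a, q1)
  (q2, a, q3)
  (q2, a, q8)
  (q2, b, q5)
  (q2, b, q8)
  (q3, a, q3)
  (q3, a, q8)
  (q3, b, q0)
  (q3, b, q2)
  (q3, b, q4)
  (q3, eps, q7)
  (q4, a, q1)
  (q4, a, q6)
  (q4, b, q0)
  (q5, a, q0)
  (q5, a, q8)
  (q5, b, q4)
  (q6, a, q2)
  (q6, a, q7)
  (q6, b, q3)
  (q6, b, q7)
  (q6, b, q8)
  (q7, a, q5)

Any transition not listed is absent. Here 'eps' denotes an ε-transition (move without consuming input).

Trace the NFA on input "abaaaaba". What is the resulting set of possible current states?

Start: ε-closure({q0}) = {q0, q4}.
Read 'a': {q0, q4} → {q1, q4, q5, q6}.
Read 'b': {q1, q4, q5, q6} → {q0, q3, q4, q7, q8}.
Read 'a': {q0, q3, q4, q7, q8} → {q1, q3, q4, q5, q6, q7, q8}.
Read 'a': {q1, q3, q4, q5, q6, q7, q8} → {q0, q1, q2, q3, q4, q5, q6, q7, q8}.
Read 'a': {q0, q1, q2, q3, q4, q5, q6, q7, q8} → {q0, q1, q2, q3, q4, q5, q6, q7, q8}.
Read 'a': {q0, q1, q2, q3, q4, q5, q6, q7, q8} → {q0, q1, q2, q3, q4, q5, q6, q7, q8}.
Read 'b': {q0, q1, q2, q3, q4, q5, q6, q7, q8} → {q0, q2, q3, q4, q5, q7, q8}.
Read 'a': {q0, q2, q3, q4, q5, q7, q8} → {q0, q1, q3, q4, q5, q6, q7, q8}.

{q0, q1, q3, q4, q5, q6, q7, q8}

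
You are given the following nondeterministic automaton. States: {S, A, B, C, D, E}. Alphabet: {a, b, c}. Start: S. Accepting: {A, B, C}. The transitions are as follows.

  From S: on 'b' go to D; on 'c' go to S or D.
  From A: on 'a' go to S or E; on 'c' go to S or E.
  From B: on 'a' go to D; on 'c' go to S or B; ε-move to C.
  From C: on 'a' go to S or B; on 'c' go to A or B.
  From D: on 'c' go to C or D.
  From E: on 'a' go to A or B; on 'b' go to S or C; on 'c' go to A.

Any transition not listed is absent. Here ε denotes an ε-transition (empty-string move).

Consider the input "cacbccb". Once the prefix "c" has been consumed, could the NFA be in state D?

Start in {S}.
Read 'c': {S} → {S, D}.
State D is in {S, D}.

Yes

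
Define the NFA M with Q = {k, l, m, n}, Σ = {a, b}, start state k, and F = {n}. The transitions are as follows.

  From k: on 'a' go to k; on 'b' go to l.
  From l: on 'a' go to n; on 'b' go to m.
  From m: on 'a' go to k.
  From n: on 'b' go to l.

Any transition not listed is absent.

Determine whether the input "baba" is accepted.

Yes

Start in {k}.
Read 'b': k→{l}; now {l}.
Read 'a': l→{n}; now {n}.
Read 'b': n→{l}; now {l}.
Read 'a': l→{n}; now {n}.
The final set {n} contains the accepting state n.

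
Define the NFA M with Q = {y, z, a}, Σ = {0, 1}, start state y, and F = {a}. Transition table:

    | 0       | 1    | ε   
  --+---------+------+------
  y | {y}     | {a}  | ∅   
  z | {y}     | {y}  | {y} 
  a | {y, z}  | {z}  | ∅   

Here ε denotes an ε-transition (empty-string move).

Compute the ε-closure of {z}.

{y, z}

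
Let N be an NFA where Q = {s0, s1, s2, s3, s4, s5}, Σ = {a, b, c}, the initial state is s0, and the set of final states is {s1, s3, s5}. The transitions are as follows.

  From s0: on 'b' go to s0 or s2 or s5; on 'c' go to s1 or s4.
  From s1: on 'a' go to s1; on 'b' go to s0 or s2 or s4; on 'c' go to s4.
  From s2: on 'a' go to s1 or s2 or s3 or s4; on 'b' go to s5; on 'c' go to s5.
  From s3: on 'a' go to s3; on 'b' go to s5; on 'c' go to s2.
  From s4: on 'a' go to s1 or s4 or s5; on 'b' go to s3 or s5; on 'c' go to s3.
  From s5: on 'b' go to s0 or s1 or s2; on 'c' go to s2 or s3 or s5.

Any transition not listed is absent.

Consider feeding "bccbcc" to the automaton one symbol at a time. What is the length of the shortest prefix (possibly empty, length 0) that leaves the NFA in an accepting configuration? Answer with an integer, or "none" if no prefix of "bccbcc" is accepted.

1

Start in {s0}.
Read 'b': s0→{s0, s2, s5}; now {s0, s2, s5}.
None of the earlier sets intersect F, but {s0, s2, s5} does.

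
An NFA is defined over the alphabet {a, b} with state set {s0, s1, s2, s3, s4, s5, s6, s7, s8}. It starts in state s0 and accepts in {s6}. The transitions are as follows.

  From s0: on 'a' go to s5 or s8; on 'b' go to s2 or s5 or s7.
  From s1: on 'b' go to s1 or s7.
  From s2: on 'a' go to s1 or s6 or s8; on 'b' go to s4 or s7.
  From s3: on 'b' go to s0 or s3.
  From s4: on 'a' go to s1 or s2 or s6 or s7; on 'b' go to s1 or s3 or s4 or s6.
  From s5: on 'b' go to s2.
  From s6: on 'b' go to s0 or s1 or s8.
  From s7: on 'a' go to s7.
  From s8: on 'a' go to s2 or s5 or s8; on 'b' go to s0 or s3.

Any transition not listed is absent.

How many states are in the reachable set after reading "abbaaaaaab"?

Start in {s0}.
Read 'a': s0→{s5, s8}; now {s5, s8}.
Read 'b': s5→{s2}, s8→{s0, s3}; now {s0, s2, s3}.
Read 'b': s0→{s2, s5, s7}, s2→{s4, s7}, s3→{s0, s3}; now {s0, s2, s3, s4, s5, s7}.
Read 'a': s0→{s5, s8}, s2→{s1, s6, s8}, s3→∅, s4→{s1, s2, s6, s7}, s5→∅, s7→{s7}; now {s1, s2, s5, s6, s7, s8}.
Read 'a': s1→∅, s2→{s1, s6, s8}, s5→∅, s6→∅, s7→{s7}, s8→{s2, s5, s8}; now {s1, s2, s5, s6, s7, s8}.
Read 'a': s1→∅, s2→{s1, s6, s8}, s5→∅, s6→∅, s7→{s7}, s8→{s2, s5, s8}; now {s1, s2, s5, s6, s7, s8}.
Read 'a': s1→∅, s2→{s1, s6, s8}, s5→∅, s6→∅, s7→{s7}, s8→{s2, s5, s8}; now {s1, s2, s5, s6, s7, s8}.
Read 'a': s1→∅, s2→{s1, s6, s8}, s5→∅, s6→∅, s7→{s7}, s8→{s2, s5, s8}; now {s1, s2, s5, s6, s7, s8}.
Read 'a': s1→∅, s2→{s1, s6, s8}, s5→∅, s6→∅, s7→{s7}, s8→{s2, s5, s8}; now {s1, s2, s5, s6, s7, s8}.
Read 'b': s1→{s1, s7}, s2→{s4, s7}, s5→{s2}, s6→{s0, s1, s8}, s7→∅, s8→{s0, s3}; now {s0, s1, s2, s3, s4, s7, s8}.
That set has 7 states.

7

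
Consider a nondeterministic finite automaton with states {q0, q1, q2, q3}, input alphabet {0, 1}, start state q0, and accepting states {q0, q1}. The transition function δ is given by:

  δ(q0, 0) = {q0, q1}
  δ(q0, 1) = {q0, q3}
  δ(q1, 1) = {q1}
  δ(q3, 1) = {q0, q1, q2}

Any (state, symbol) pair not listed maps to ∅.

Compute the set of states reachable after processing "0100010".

Start in {q0}.
Read '0': q0→{q0, q1}; now {q0, q1}.
Read '1': q0→{q0, q3}, q1→{q1}; now {q0, q1, q3}.
Read '0': q0→{q0, q1}, q1→∅, q3→∅; now {q0, q1}.
Read '0': q0→{q0, q1}, q1→∅; now {q0, q1}.
Read '0': q0→{q0, q1}, q1→∅; now {q0, q1}.
Read '1': q0→{q0, q3}, q1→{q1}; now {q0, q1, q3}.
Read '0': q0→{q0, q1}, q1→∅, q3→∅; now {q0, q1}.

{q0, q1}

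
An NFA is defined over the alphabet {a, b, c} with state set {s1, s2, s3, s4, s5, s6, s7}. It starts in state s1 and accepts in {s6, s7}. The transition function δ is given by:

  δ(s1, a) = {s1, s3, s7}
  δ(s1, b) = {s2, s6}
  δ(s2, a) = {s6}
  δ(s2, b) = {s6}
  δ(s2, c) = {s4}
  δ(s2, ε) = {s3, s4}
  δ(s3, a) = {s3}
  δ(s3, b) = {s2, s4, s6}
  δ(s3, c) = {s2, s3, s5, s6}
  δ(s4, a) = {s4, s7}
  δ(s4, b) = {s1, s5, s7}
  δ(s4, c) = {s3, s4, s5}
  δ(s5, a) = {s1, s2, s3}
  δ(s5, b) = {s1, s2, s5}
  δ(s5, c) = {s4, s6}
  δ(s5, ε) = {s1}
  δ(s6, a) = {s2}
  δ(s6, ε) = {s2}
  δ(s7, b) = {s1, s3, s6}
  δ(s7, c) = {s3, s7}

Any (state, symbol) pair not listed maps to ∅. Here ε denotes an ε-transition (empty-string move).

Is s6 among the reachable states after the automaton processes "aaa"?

No

Start in {s1}.
Read 'a': {s1} → {s1, s3, s7}.
Read 'a': {s1, s3, s7} → {s1, s3, s7}.
Read 'a': {s1, s3, s7} → {s1, s3, s7}.
State s6 is not in {s1, s3, s7}.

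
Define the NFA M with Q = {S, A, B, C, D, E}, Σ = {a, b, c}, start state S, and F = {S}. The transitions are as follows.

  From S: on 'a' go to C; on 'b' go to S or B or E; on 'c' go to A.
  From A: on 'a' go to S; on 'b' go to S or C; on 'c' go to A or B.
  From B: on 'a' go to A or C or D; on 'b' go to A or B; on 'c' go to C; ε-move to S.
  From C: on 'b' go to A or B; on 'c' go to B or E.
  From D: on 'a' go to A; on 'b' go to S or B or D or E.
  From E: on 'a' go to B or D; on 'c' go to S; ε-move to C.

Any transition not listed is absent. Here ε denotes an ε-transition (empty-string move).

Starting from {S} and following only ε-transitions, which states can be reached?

Begin with {S}.
No ε-moves leave this set, so the closure equals the set itself.

{S}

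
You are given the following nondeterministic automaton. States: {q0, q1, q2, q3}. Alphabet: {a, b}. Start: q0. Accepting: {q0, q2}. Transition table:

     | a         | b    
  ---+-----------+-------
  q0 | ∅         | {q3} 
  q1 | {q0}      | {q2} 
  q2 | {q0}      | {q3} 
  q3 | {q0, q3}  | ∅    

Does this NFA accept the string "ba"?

Start in {q0}.
Read 'b': {q0} → {q3}.
Read 'a': {q3} → {q0, q3}.
The final set {q0, q3} contains the accepting state q0.

Yes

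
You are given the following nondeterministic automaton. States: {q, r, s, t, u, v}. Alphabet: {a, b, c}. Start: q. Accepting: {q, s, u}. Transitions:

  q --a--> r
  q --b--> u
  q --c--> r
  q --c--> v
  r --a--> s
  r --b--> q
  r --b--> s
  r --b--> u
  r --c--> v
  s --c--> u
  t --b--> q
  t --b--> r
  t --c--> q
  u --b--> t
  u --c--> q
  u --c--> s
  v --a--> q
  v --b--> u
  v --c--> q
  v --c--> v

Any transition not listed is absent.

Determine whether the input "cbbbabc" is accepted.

Yes

Start in {q}.
Read 'c': {q} → {r, v}.
Read 'b': {r, v} → {q, s, u}.
Read 'b': {q, s, u} → {t, u}.
Read 'b': {t, u} → {q, r, t}.
Read 'a': {q, r, t} → {r, s}.
Read 'b': {r, s} → {q, s, u}.
Read 'c': {q, s, u} → {q, r, s, u, v}.
The final set {q, r, s, u, v} contains the accepting states q, s, u.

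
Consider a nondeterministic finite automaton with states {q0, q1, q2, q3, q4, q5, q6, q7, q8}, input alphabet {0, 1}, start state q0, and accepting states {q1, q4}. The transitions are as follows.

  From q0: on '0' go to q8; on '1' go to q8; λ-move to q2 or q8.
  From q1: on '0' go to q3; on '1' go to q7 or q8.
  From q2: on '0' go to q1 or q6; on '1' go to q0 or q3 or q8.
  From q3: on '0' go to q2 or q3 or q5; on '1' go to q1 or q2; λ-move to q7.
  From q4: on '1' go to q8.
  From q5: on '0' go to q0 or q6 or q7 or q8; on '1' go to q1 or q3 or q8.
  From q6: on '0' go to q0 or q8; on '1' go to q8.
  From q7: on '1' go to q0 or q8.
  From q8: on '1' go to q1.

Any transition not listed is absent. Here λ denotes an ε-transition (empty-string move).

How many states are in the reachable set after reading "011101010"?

7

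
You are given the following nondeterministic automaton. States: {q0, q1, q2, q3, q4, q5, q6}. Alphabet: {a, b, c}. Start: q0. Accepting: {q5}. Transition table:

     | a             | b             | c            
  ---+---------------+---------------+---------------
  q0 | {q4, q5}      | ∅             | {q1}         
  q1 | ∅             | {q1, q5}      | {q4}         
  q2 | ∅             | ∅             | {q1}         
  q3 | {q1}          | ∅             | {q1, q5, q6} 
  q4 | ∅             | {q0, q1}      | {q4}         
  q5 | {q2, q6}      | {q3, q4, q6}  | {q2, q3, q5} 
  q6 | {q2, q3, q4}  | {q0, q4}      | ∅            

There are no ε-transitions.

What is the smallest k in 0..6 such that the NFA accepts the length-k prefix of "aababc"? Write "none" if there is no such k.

1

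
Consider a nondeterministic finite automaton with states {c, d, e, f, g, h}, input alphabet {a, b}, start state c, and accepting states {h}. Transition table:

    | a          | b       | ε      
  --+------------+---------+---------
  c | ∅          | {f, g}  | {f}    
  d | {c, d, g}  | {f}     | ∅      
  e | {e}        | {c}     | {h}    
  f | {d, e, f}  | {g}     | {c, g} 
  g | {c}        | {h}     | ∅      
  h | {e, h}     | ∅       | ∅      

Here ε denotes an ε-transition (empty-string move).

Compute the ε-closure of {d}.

Begin with {d}.
No ε-moves leave this set, so the closure equals the set itself.

{d}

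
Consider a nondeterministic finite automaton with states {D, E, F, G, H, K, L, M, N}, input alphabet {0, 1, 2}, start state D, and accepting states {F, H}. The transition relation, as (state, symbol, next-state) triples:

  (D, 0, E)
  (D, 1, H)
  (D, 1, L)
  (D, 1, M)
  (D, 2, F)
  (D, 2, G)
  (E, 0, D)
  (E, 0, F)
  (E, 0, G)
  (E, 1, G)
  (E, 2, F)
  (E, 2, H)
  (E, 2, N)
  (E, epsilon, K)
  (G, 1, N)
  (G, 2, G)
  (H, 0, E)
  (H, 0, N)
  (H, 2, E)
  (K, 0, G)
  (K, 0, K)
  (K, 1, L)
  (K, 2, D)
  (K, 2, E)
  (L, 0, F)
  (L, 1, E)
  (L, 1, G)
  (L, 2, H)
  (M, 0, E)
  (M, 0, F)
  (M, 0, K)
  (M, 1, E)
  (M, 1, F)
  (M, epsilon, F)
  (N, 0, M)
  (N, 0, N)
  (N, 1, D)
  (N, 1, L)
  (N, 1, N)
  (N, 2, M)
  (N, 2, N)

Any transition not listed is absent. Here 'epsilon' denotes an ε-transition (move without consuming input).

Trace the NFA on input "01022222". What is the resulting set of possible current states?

Start in {D}.
Read '0': D→{E}; union {E}; ε-closure = {E, K}.
Read '1': E→{G}, K→{L}; now {G, L}.
Read '0': G→∅, L→{F}; now {F}.
Read '2': F→∅; now ∅.
The set is empty and remains empty for the remaining 4 symbols.

∅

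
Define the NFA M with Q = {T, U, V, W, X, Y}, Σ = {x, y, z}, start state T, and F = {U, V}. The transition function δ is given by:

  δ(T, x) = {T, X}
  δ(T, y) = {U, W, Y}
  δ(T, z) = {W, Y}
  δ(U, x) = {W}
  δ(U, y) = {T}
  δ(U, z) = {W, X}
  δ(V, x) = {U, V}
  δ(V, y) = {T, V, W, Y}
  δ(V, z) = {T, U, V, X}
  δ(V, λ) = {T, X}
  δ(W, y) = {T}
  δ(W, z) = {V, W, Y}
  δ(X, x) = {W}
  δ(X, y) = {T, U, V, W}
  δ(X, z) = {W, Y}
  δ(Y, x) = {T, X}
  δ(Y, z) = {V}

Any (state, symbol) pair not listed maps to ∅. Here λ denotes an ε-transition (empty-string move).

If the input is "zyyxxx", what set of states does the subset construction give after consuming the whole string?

Start in {T}.
Read 'z': T→{W, Y}; now {W, Y}.
Read 'y': W→{T}, Y→∅; now {T}.
Read 'y': T→{U, W, Y}; now {U, W, Y}.
Read 'x': U→{W}, W→∅, Y→{T, X}; now {T, W, X}.
Read 'x': T→{T, X}, W→∅, X→{W}; now {T, W, X}.
Read 'x': T→{T, X}, W→∅, X→{W}; now {T, W, X}.

{T, W, X}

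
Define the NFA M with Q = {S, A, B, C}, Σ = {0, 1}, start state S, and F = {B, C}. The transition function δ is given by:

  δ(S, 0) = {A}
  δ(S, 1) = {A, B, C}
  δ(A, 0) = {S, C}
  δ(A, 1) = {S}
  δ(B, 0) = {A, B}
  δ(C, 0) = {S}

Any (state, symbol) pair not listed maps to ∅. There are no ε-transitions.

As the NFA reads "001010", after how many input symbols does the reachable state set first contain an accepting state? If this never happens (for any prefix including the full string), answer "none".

2

Start in {S}.
Read '0': {S} → {A}.
Read '0': {A} → {S, C}.
None of the earlier sets intersect F, but {S, C} does.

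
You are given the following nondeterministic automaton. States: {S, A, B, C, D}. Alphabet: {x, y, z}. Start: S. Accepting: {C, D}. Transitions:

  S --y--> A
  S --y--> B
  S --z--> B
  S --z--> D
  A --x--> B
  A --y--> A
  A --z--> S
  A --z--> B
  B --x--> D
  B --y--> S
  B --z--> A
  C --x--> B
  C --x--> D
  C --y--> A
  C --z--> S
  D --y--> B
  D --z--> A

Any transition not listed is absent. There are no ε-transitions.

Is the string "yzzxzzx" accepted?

Start in {S}.
Read 'y': S→{A, B}; now {A, B}.
Read 'z': A→{S, B}, B→{A}; now {S, A, B}.
Read 'z': S→{B, D}, A→{S, B}, B→{A}; now {S, A, B, D}.
Read 'x': S→∅, A→{B}, B→{D}, D→∅; now {B, D}.
Read 'z': B→{A}, D→{A}; now {A}.
Read 'z': A→{S, B}; now {S, B}.
Read 'x': S→∅, B→{D}; now {D}.
The final set {D} contains the accepting state D.

Yes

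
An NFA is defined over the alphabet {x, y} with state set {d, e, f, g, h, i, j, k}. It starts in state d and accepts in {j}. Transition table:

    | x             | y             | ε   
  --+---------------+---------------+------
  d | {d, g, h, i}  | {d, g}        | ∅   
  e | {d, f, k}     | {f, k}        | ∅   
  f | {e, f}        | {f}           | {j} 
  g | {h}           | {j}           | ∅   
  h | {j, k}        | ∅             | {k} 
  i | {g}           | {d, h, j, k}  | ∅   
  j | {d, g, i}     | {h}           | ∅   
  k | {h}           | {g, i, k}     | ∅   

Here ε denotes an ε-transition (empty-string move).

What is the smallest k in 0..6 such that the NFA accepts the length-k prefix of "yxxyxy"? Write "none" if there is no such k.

3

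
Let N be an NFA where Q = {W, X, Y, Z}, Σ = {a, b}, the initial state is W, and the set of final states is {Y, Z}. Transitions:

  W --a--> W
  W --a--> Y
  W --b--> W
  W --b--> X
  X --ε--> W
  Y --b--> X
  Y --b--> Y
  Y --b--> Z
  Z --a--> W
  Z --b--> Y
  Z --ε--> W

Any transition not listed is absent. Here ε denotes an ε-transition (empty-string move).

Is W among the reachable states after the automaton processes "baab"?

Start in {W}.
Read 'b': W→{W, X}; now {W, X}.
Read 'a': W→{W, Y}, X→∅; now {W, Y}.
Read 'a': W→{W, Y}, Y→∅; now {W, Y}.
Read 'b': W→{W, X}, Y→{X, Y, Z}; now {W, X, Y, Z}.
State W is in {W, X, Y, Z}.

Yes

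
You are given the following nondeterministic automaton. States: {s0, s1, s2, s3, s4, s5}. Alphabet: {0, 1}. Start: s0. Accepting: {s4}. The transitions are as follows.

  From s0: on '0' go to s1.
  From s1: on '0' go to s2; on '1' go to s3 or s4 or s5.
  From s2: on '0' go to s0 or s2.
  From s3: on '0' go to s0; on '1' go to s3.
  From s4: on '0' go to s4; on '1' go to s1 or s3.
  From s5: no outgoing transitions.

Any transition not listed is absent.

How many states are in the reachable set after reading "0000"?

3

Start in {s0}.
Read '0': {s0} → {s1}.
Read '0': {s1} → {s2}.
Read '0': {s2} → {s0, s2}.
Read '0': {s0, s2} → {s0, s1, s2}.
That set has 3 states.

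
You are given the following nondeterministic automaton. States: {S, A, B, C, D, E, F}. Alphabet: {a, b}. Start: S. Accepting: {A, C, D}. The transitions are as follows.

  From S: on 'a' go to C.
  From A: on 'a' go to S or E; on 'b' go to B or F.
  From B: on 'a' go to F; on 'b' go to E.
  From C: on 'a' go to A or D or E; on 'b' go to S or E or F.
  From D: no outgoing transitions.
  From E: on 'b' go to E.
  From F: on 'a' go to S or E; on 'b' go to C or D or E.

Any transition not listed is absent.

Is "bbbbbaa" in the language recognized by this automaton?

No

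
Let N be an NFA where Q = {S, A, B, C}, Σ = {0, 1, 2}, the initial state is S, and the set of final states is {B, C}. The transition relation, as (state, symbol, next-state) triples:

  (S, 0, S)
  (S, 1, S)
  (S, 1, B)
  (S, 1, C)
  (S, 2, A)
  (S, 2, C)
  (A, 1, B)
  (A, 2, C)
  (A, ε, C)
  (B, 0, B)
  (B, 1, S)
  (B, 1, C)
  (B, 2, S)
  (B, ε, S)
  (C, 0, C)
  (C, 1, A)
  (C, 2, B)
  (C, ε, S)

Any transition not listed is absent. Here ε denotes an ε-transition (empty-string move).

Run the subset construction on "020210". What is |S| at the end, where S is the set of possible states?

Start in {S}.
Read '0': S→{S}; now {S}.
Read '2': S→{A, C}; union {A, C}; ε-closure = {S, A, C}.
Read '0': S→{S}, A→∅, C→{C}; now {S, C}.
Read '2': S→{A, C}, C→{B}; union {A, B, C}; ε-closure = {S, A, B, C}.
Read '1': S→{S, B, C}, A→{B}, B→{S, C}, C→{A}; now {S, A, B, C}.
Read '0': S→{S}, A→∅, B→{B}, C→{C}; now {S, B, C}.
That set has 3 states.

3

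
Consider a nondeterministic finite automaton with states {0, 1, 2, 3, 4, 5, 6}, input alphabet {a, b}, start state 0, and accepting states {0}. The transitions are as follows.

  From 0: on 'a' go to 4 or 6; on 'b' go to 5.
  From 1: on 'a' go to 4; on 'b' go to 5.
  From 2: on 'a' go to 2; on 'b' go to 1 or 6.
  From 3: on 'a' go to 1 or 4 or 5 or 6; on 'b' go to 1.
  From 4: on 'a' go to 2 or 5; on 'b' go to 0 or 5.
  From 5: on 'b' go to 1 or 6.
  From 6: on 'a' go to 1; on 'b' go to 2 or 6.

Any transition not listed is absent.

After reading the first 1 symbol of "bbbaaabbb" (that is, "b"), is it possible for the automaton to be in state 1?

Start in {0}.
Read 'b': 0→{5}; now {5}.
State 1 is not in {5}.

No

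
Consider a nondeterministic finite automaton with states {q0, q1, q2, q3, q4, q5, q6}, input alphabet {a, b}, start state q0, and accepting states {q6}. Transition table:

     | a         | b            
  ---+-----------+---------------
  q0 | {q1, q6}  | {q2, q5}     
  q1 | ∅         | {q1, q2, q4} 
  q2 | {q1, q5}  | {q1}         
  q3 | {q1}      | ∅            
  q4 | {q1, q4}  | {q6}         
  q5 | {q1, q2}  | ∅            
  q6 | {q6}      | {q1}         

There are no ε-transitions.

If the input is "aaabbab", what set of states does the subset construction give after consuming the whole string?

Start in {q0}.
Read 'a': q0→{q1, q6}; now {q1, q6}.
Read 'a': q1→∅, q6→{q6}; now {q6}.
Read 'a': q6→{q6}; now {q6}.
Read 'b': q6→{q1}; now {q1}.
Read 'b': q1→{q1, q2, q4}; now {q1, q2, q4}.
Read 'a': q1→∅, q2→{q1, q5}, q4→{q1, q4}; now {q1, q4, q5}.
Read 'b': q1→{q1, q2, q4}, q4→{q6}, q5→∅; now {q1, q2, q4, q6}.

{q1, q2, q4, q6}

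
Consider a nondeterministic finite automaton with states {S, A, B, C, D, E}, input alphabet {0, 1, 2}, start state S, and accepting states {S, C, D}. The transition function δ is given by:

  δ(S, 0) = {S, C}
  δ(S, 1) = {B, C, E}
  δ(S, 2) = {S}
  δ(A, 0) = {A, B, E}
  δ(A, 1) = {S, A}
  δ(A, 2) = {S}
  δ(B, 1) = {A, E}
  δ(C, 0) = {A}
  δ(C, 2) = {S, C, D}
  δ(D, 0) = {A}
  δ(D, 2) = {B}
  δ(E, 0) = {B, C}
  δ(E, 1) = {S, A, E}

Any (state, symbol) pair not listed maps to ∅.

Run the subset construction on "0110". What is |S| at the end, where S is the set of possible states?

5

Start in {S}.
Read '0': S→{S, C}; now {S, C}.
Read '1': S→{B, C, E}, C→∅; now {B, C, E}.
Read '1': B→{A, E}, C→∅, E→{S, A, E}; now {S, A, E}.
Read '0': S→{S, C}, A→{A, B, E}, E→{B, C}; now {S, A, B, C, E}.
That set has 5 states.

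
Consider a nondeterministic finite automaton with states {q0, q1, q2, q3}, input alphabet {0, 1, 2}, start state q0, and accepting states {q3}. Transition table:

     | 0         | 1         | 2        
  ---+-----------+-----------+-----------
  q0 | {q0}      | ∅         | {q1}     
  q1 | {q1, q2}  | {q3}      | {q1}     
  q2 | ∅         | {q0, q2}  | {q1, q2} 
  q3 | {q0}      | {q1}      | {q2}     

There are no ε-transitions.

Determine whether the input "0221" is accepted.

Yes

Start in {q0}.
Read '0': {q0} → {q0}.
Read '2': {q0} → {q1}.
Read '2': {q1} → {q1}.
Read '1': {q1} → {q3}.
The final set {q3} contains the accepting state q3.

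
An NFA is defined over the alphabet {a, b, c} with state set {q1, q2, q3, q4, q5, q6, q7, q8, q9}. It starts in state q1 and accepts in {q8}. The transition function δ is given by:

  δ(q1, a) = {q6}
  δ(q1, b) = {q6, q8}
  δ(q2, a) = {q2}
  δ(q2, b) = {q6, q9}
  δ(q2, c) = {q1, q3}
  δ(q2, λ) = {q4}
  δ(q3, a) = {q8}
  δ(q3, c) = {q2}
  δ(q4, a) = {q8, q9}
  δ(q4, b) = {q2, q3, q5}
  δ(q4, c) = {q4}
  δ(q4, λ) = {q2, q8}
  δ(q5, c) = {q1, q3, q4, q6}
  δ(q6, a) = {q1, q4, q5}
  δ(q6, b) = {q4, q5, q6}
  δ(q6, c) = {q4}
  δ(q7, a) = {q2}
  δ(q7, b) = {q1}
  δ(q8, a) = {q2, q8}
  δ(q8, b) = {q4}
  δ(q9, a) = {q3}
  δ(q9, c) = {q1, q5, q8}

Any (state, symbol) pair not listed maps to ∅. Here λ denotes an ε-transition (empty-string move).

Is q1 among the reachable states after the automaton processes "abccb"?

No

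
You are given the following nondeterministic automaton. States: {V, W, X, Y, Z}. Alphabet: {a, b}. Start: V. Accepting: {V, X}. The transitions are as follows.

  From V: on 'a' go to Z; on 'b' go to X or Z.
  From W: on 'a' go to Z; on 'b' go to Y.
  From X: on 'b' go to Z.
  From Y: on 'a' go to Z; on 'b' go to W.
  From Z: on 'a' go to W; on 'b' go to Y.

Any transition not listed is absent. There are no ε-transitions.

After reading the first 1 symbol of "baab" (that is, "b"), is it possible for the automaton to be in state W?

No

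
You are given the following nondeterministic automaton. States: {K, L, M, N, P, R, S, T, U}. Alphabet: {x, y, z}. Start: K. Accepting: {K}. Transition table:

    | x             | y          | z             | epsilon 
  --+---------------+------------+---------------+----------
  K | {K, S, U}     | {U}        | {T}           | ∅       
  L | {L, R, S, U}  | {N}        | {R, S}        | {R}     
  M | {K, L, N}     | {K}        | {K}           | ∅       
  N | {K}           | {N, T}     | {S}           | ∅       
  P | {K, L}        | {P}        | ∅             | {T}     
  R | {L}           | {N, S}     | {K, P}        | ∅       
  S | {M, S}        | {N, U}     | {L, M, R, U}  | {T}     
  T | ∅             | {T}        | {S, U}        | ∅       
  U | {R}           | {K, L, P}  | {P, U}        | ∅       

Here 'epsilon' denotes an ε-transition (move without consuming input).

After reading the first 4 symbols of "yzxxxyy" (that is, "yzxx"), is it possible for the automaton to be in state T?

Start in {K}.
Read 'y': K→{U}; now {U}.
Read 'z': U→{P, U}; union {P, U}; ε-closure = {P, T, U}.
Read 'x': P→{K, L}, T→∅, U→{R}; now {K, L, R}.
Read 'x': K→{K, S, U}, L→{L, R, S, U}, R→{L}; union {K, L, R, S, U}; ε-closure = {K, L, R, S, T, U}.
State T is in {K, L, R, S, T, U}.

Yes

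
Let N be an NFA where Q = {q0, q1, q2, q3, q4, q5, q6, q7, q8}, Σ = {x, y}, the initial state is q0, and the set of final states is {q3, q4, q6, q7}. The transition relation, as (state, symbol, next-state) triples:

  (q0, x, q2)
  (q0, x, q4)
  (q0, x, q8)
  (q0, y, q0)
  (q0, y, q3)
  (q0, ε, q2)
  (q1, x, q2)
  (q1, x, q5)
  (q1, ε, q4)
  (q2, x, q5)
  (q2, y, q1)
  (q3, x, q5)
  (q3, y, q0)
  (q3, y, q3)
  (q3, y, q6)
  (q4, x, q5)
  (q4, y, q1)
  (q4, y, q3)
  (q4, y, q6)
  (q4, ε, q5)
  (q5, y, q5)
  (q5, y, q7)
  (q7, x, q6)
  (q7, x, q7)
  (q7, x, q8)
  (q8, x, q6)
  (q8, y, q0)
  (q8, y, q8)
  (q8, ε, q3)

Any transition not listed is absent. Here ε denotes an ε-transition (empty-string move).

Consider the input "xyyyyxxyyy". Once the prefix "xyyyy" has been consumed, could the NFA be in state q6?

Start: ε-closure({q0}) = {q0, q2}.
Read 'x': q0→{q2, q4, q8}, q2→{q5}; union {q2, q4, q5, q8}; ε-closure = {q2, q3, q4, q5, q8}.
Read 'y': q2→{q1}, q3→{q0, q3, q6}, q4→{q1, q3, q6}, q5→{q5, q7}, q8→{q0, q8}; union {q0, q1, q3, q5, q6, q7, q8}; ε-closure = {q0, q1, q2, q3, q4, q5, q6, q7, q8}.
Read 'y': q0→{q0, q3}, q1→∅, q2→{q1}, q3→{q0, q3, q6}, q4→{q1, q3, q6}, q5→{q5, q7}, q6→∅, q7→∅, q8→{q0, q8}; union {q0, q1, q3, q5, q6, q7, q8}; ε-closure = {q0, q1, q2, q3, q4, q5, q6, q7, q8}.
Read 'y': q0→{q0, q3}, q1→∅, q2→{q1}, q3→{q0, q3, q6}, q4→{q1, q3, q6}, q5→{q5, q7}, q6→∅, q7→∅, q8→{q0, q8}; union {q0, q1, q3, q5, q6, q7, q8}; ε-closure = {q0, q1, q2, q3, q4, q5, q6, q7, q8}.
Read 'y': q0→{q0, q3}, q1→∅, q2→{q1}, q3→{q0, q3, q6}, q4→{q1, q3, q6}, q5→{q5, q7}, q6→∅, q7→∅, q8→{q0, q8}; union {q0, q1, q3, q5, q6, q7, q8}; ε-closure = {q0, q1, q2, q3, q4, q5, q6, q7, q8}.
State q6 is in {q0, q1, q2, q3, q4, q5, q6, q7, q8}.

Yes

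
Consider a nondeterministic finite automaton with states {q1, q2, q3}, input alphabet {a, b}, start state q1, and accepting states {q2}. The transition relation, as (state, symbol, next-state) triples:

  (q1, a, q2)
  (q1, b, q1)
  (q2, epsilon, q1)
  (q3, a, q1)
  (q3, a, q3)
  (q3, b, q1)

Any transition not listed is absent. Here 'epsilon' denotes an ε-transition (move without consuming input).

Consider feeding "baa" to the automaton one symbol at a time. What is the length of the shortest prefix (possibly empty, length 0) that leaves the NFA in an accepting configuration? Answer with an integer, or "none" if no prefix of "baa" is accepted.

2

Start in {q1}.
Read 'b': {q1} → {q1}.
Read 'a': {q1} → {q1, q2}.
None of the earlier sets intersect F, but {q1, q2} does.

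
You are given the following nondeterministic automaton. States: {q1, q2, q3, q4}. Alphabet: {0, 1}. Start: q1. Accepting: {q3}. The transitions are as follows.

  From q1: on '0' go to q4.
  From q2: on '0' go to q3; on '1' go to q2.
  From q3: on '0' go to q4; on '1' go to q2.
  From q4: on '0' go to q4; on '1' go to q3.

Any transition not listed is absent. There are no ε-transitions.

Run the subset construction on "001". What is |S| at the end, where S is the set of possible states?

1

Start in {q1}.
Read '0': q1→{q4}; now {q4}.
Read '0': q4→{q4}; now {q4}.
Read '1': q4→{q3}; now {q3}.
That set has 1 state.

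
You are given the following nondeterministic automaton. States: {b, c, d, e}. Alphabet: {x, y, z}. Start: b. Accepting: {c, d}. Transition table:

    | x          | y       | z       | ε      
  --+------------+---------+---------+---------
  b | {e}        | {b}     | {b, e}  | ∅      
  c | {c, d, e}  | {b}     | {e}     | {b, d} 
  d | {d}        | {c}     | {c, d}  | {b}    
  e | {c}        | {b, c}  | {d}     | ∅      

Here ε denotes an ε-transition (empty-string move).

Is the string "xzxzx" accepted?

Yes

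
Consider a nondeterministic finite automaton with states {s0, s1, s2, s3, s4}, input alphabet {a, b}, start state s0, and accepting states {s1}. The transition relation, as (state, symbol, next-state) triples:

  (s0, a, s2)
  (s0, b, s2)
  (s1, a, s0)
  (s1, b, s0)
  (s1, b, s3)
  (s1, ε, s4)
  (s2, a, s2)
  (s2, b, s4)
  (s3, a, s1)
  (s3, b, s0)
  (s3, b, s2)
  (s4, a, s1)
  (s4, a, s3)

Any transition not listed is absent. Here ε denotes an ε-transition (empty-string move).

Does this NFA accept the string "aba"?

Yes

Start in {s0}.
Read 'a': {s0} → {s2}.
Read 'b': {s2} → {s4}.
Read 'a': {s4} → {s1, s3, s4}.
The final set {s1, s3, s4} contains the accepting state s1.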